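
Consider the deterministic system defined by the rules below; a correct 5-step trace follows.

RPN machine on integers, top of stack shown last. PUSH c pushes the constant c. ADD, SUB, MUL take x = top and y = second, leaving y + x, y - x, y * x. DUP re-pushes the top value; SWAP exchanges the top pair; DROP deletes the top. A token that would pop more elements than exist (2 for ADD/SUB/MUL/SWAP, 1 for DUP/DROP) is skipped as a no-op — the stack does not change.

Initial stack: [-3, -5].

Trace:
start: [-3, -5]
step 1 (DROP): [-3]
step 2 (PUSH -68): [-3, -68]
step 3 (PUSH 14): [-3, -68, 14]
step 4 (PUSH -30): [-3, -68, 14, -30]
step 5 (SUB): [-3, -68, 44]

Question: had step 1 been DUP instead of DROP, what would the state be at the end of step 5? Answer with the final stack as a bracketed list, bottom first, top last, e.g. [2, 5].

(re-executing from step 1 with the substitution; state before step 1: [-3, -5])
step 1 (DUP): [-3, -5, -5]
step 2 (PUSH -68): [-3, -5, -5, -68]
step 3 (PUSH 14): [-3, -5, -5, -68, 14]
step 4 (PUSH -30): [-3, -5, -5, -68, 14, -30]
step 5 (SUB): [-3, -5, -5, -68, 44]

[-3, -5, -5, -68, 44]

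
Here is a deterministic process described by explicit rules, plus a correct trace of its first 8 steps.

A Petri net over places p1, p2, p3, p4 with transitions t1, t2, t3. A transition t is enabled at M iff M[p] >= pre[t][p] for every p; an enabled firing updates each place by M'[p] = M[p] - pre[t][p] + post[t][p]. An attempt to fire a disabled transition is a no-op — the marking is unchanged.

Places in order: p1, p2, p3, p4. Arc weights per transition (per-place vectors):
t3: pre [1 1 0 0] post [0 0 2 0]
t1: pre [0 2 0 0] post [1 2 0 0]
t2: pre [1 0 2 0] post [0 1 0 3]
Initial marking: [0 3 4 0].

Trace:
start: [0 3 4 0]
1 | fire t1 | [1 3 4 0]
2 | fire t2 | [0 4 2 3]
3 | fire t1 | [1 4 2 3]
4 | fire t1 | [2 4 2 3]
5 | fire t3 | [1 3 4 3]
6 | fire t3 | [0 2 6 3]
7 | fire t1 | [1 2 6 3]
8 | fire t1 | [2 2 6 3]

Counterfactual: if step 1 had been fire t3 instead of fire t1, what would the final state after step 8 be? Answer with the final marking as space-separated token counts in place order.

(re-executing from step 1 with the substitution; state before step 1: [0 3 4 0])
1 | fire t3 | [0 3 4 0]
2 | fire t2 | [0 3 4 0]
3 | fire t1 | [1 3 4 0]
4 | fire t1 | [2 3 4 0]
5 | fire t3 | [1 2 6 0]
6 | fire t3 | [0 1 8 0]
7 | fire t1 | [0 1 8 0]
8 | fire t1 | [0 1 8 0]

0 1 8 0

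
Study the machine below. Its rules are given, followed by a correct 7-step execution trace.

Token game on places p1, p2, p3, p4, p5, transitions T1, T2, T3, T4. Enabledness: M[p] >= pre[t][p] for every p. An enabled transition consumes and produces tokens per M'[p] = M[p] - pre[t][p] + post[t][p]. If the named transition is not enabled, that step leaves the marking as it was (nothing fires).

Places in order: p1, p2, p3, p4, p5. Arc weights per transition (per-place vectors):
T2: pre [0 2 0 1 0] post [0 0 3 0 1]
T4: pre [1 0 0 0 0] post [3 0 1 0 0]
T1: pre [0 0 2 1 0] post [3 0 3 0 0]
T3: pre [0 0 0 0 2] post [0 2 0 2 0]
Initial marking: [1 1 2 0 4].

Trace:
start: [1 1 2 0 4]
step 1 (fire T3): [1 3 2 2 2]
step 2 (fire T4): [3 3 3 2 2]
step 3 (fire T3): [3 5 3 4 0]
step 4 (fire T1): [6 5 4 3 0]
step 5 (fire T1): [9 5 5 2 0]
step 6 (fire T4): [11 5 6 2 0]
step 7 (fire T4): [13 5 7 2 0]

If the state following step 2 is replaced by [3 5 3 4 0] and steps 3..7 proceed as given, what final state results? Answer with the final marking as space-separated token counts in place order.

state after step 2 := [3 5 3 4 0]
step 3 (fire T3): [3 5 3 4 0]
step 4 (fire T1): [6 5 4 3 0]
step 5 (fire T1): [9 5 5 2 0]
step 6 (fire T4): [11 5 6 2 0]
step 7 (fire T4): [13 5 7 2 0]

13 5 7 2 0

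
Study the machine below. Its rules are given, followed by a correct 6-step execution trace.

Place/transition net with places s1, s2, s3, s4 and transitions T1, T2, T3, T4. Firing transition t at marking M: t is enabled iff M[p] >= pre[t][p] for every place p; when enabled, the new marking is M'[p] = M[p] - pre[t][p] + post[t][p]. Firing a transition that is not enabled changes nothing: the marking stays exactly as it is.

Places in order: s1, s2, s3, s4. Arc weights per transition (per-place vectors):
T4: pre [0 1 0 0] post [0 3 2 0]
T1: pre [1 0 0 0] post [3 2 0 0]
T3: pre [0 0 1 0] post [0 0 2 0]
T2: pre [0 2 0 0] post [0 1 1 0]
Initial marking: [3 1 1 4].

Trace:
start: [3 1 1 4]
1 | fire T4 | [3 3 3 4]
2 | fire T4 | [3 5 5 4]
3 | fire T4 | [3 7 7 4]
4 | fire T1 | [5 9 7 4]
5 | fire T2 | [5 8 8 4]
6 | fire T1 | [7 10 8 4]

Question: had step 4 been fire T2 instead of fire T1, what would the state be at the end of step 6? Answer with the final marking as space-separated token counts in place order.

5 7 9 4

(re-executing from step 4 with the substitution; state before step 4: [3 7 7 4])
4 | fire T2 | [3 6 8 4]
5 | fire T2 | [3 5 9 4]
6 | fire T1 | [5 7 9 4]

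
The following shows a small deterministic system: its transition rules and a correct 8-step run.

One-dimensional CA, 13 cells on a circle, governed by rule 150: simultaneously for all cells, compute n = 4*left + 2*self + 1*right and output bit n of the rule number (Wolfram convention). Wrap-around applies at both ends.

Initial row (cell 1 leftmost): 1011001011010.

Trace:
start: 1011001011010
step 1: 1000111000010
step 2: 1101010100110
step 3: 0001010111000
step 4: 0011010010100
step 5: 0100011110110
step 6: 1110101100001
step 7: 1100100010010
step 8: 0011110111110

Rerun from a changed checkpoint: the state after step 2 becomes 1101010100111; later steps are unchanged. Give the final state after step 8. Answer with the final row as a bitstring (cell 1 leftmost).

state after step 2 := 1101010100111
step 3: 1001010111011
step 4: 0111010010001
step 5: 0010011111011
step 6: 1111101110000
step 7: 0111000101001
step 8: 0010101101111

0010101101111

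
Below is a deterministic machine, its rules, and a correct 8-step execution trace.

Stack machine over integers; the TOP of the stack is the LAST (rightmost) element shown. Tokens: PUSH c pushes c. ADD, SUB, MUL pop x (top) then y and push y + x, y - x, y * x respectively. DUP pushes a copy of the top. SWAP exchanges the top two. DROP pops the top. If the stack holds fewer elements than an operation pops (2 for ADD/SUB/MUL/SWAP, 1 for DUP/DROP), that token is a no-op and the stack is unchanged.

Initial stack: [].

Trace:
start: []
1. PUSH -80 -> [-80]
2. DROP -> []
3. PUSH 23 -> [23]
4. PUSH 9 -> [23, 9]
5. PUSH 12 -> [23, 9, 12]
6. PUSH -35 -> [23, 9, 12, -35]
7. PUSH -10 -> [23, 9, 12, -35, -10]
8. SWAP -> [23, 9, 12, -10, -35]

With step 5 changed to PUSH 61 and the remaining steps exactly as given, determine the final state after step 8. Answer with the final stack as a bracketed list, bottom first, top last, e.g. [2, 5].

[23, 9, 61, -10, -35]

(re-executing from step 5 with the substitution; state before step 5: [23, 9])
5. PUSH 61 -> [23, 9, 61]
6. PUSH -35 -> [23, 9, 61, -35]
7. PUSH -10 -> [23, 9, 61, -35, -10]
8. SWAP -> [23, 9, 61, -10, -35]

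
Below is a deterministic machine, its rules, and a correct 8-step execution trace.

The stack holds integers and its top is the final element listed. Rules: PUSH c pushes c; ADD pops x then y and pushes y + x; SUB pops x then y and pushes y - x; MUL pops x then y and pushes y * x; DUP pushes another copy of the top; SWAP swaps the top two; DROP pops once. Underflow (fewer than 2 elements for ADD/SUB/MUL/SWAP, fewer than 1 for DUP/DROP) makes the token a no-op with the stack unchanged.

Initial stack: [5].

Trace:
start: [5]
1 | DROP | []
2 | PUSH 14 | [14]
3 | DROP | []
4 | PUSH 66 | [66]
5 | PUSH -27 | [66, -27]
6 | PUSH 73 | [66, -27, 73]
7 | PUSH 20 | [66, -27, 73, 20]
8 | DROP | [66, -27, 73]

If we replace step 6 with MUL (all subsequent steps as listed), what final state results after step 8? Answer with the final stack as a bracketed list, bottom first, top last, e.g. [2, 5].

[-1782]

(re-executing from step 6 with the substitution; state before step 6: [66, -27])
6 | MUL | [-1782]
7 | PUSH 20 | [-1782, 20]
8 | DROP | [-1782]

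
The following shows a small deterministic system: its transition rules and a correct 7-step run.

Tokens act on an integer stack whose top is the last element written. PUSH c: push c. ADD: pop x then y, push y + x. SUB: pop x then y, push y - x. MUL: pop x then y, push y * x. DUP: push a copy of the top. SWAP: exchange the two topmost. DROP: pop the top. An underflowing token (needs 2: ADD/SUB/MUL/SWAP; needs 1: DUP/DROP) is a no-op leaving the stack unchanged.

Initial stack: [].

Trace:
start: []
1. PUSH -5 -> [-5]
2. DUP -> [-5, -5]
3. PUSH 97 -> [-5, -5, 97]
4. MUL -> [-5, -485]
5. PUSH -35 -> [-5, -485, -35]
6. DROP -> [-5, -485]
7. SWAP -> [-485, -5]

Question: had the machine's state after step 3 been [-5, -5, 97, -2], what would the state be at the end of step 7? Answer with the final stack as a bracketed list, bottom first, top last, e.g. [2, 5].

[-5, -194, -5]

state after step 3 := [-5, -5, 97, -2]
4. MUL -> [-5, -5, -194]
5. PUSH -35 -> [-5, -5, -194, -35]
6. DROP -> [-5, -5, -194]
7. SWAP -> [-5, -194, -5]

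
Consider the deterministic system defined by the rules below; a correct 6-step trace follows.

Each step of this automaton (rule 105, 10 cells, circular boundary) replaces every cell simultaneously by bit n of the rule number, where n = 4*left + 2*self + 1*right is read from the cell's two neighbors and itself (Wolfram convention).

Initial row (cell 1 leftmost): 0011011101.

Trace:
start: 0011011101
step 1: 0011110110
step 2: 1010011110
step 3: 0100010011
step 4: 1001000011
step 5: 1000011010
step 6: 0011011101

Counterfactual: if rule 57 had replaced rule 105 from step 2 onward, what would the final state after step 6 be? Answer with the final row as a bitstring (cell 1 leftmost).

1101011010

(re-executing steps 2..6 under rule 57; state before step 2: 0011110110)
step 2: 1010001101
step 3: 0101101011
step 4: 1011010110
step 5: 0110101101
step 6: 1101011010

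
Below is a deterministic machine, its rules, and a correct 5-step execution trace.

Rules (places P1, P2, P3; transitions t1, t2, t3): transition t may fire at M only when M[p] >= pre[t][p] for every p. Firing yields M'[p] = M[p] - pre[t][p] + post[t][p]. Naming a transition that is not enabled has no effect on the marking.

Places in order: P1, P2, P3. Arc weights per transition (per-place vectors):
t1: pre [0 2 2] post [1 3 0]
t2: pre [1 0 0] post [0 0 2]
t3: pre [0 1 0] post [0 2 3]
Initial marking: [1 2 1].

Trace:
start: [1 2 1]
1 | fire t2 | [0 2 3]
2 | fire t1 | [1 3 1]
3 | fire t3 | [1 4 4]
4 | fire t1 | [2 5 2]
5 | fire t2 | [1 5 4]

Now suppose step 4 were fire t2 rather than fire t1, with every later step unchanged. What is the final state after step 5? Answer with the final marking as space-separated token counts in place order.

(re-executing from step 4 with the substitution; state before step 4: [1 4 4])
4 | fire t2 | [0 4 6]
5 | fire t2 | [0 4 6]

0 4 6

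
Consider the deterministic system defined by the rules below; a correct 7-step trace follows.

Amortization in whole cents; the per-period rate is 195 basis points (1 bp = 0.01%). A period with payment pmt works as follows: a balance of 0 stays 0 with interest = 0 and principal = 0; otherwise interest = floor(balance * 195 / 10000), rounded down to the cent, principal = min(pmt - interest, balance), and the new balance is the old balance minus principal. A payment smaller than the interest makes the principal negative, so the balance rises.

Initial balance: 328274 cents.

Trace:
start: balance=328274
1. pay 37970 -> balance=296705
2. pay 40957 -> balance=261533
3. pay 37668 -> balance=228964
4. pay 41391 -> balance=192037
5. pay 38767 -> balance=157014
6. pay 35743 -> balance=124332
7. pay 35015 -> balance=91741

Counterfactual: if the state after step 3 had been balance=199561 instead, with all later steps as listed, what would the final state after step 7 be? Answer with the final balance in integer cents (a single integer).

state after step 3 := balance=199561
4. pay 41391 -> balance=162061
5. pay 38767 -> balance=126454
6. pay 35743 -> balance=93176
7. pay 35015 -> balance=59977

59977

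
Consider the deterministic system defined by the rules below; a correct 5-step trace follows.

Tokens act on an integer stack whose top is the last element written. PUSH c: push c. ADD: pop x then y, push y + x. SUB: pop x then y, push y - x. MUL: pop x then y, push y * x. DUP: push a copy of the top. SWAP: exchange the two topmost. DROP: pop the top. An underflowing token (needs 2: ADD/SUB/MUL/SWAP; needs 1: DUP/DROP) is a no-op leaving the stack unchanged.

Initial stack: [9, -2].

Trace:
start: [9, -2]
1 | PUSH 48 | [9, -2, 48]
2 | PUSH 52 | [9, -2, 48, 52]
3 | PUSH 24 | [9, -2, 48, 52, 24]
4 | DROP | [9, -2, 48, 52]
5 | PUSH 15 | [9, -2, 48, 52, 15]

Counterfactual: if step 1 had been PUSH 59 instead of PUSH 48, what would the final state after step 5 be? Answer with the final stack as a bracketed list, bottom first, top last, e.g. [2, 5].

(re-executing from step 1 with the substitution; state before step 1: [9, -2])
1 | PUSH 59 | [9, -2, 59]
2 | PUSH 52 | [9, -2, 59, 52]
3 | PUSH 24 | [9, -2, 59, 52, 24]
4 | DROP | [9, -2, 59, 52]
5 | PUSH 15 | [9, -2, 59, 52, 15]

[9, -2, 59, 52, 15]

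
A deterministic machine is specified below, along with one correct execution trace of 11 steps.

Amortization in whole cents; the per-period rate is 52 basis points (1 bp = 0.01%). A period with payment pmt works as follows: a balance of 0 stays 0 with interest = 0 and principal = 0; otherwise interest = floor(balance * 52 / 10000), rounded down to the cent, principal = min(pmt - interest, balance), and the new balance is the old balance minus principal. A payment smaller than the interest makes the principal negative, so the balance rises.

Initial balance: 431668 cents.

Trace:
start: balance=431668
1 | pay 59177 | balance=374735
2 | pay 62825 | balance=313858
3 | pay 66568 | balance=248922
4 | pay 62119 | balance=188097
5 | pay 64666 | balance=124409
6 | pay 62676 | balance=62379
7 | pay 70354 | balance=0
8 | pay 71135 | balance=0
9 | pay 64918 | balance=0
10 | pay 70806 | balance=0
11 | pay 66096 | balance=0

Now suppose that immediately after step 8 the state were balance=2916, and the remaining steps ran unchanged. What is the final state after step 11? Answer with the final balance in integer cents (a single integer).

0

state after step 8 := balance=2916
9 | pay 64918 | balance=0
10 | pay 70806 | balance=0
11 | pay 66096 | balance=0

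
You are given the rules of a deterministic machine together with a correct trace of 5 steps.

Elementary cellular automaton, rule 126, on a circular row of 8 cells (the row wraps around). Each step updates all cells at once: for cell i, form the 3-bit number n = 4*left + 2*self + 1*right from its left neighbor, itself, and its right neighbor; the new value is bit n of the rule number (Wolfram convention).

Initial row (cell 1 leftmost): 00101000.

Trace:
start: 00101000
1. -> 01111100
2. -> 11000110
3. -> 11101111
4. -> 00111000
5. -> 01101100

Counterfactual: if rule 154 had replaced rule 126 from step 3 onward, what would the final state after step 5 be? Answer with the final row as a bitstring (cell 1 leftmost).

10010010

(re-executing steps 3..5 under rule 154; state before step 3: 11000110)
3. -> 10101100
4. -> 00001011
5. -> 10010010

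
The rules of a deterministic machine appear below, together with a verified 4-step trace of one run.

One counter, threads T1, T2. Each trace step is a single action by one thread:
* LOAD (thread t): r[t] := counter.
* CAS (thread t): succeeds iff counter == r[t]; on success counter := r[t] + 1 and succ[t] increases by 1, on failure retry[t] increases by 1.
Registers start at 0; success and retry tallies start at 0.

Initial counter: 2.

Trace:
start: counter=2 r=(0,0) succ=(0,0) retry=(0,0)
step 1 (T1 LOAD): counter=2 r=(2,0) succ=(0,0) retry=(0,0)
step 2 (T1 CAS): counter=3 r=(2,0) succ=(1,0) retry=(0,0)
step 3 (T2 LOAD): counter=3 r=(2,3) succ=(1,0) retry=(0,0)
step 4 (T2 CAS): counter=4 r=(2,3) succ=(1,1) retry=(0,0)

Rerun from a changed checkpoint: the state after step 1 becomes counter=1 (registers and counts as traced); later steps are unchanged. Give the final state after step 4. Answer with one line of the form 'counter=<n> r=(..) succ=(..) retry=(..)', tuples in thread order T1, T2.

state after step 1 := counter=1 r=(2,0) succ=(0,0) retry=(0,0)
step 2 (T1 CAS): counter=1 r=(2,0) succ=(0,0) retry=(1,0)
step 3 (T2 LOAD): counter=1 r=(2,1) succ=(0,0) retry=(1,0)
step 4 (T2 CAS): counter=2 r=(2,1) succ=(0,1) retry=(1,0)

counter=2 r=(2,1) succ=(0,1) retry=(1,0)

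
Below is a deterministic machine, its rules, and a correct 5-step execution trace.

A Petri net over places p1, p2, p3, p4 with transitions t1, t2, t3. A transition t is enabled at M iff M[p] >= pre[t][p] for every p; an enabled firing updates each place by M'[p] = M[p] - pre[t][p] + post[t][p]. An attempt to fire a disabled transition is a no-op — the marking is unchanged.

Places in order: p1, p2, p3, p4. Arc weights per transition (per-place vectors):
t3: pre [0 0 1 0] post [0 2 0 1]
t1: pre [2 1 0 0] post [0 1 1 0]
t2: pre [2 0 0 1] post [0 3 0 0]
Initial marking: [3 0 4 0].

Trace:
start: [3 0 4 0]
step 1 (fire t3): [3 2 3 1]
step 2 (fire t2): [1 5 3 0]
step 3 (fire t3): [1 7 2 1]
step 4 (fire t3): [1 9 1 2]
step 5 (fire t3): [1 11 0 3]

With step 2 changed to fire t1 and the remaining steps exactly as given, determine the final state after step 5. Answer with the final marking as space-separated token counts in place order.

1 8 1 4

(re-executing from step 2 with the substitution; state before step 2: [3 2 3 1])
step 2 (fire t1): [1 2 4 1]
step 3 (fire t3): [1 4 3 2]
step 4 (fire t3): [1 6 2 3]
step 5 (fire t3): [1 8 1 4]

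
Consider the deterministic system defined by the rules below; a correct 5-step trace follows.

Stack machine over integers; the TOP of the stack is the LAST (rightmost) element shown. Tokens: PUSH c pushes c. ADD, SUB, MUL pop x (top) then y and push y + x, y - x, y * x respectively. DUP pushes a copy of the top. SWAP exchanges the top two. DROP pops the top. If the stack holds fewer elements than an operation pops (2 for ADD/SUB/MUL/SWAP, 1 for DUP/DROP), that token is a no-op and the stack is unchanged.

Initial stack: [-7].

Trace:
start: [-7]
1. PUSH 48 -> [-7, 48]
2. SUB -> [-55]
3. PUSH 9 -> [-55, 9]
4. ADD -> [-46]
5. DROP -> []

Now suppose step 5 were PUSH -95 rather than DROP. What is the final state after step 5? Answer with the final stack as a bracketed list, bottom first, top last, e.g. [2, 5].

[-46, -95]

(re-executing from step 5 with the substitution; state before step 5: [-46])
5. PUSH -95 -> [-46, -95]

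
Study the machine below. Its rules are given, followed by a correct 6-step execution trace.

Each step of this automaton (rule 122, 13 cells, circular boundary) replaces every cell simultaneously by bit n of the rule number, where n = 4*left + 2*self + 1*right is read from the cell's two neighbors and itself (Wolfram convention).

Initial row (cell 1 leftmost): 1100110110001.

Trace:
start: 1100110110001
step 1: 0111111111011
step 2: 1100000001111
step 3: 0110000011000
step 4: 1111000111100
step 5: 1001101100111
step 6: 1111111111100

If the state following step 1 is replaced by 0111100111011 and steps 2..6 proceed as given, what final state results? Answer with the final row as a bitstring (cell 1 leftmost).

state after step 1 := 0111100111011
step 2: 1100111101111
step 3: 0111100111000
step 4: 1100111101100
step 5: 1111100111111
step 6: 0000111100000

0000111100000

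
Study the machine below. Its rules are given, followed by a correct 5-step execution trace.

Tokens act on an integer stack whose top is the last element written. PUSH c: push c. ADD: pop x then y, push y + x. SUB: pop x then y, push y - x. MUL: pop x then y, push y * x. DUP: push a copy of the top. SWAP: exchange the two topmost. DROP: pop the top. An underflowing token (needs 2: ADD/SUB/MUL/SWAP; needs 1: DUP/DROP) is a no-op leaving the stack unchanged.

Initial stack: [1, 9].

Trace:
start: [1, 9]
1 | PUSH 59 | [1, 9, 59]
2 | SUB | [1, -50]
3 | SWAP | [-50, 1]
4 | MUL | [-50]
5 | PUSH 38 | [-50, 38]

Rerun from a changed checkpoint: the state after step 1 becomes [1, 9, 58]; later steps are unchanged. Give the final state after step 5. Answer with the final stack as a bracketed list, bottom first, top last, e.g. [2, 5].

[-49, 38]

state after step 1 := [1, 9, 58]
2 | SUB | [1, -49]
3 | SWAP | [-49, 1]
4 | MUL | [-49]
5 | PUSH 38 | [-49, 38]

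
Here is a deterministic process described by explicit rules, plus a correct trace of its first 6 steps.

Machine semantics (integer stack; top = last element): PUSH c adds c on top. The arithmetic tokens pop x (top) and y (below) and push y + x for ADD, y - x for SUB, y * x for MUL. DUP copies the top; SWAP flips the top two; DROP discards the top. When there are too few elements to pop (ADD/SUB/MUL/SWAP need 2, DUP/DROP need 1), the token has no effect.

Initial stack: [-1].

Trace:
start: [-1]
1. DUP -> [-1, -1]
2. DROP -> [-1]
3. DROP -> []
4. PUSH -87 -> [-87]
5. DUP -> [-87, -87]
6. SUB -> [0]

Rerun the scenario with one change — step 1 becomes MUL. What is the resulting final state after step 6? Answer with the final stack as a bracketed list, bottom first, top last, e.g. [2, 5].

[0]

(re-executing from step 1 with the substitution; state before step 1: [-1])
1. MUL -> [-1]
2. DROP -> []
3. DROP -> []
4. PUSH -87 -> [-87]
5. DUP -> [-87, -87]
6. SUB -> [0]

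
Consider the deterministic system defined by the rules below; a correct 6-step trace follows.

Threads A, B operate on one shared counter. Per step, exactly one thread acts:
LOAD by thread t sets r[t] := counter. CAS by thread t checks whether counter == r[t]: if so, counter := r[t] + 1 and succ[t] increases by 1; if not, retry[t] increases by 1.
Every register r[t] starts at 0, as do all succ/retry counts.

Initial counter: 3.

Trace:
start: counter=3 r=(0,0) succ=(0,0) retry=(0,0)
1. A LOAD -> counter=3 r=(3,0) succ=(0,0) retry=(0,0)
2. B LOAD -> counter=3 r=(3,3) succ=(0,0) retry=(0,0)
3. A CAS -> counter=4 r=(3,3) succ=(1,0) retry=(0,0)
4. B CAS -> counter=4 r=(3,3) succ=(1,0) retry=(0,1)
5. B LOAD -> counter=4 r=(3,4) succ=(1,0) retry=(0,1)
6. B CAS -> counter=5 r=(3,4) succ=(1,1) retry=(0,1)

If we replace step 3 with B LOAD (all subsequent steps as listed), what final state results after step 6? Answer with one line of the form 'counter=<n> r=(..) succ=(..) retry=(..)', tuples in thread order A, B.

counter=5 r=(3,4) succ=(0,2) retry=(0,0)

(re-executing from step 3 with the substitution; state before step 3: counter=3 r=(3,3) succ=(0,0) retry=(0,0))
3. B LOAD -> counter=3 r=(3,3) succ=(0,0) retry=(0,0)
4. B CAS -> counter=4 r=(3,3) succ=(0,1) retry=(0,0)
5. B LOAD -> counter=4 r=(3,4) succ=(0,1) retry=(0,0)
6. B CAS -> counter=5 r=(3,4) succ=(0,2) retry=(0,0)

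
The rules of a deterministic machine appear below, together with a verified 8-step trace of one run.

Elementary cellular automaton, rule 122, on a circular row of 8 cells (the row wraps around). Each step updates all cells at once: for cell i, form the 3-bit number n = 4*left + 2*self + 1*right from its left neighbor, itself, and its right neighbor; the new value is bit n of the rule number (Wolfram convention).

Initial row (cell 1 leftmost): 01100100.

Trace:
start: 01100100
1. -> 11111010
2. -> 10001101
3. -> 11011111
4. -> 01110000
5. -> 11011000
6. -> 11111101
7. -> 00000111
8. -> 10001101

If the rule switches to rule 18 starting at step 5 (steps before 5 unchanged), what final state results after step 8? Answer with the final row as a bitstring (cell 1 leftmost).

(re-executing steps 5..8 under rule 18; state before step 5: 01110000)
5. -> 10001000
6. -> 01010101
7. -> 00000000
8. -> 00000000

00000000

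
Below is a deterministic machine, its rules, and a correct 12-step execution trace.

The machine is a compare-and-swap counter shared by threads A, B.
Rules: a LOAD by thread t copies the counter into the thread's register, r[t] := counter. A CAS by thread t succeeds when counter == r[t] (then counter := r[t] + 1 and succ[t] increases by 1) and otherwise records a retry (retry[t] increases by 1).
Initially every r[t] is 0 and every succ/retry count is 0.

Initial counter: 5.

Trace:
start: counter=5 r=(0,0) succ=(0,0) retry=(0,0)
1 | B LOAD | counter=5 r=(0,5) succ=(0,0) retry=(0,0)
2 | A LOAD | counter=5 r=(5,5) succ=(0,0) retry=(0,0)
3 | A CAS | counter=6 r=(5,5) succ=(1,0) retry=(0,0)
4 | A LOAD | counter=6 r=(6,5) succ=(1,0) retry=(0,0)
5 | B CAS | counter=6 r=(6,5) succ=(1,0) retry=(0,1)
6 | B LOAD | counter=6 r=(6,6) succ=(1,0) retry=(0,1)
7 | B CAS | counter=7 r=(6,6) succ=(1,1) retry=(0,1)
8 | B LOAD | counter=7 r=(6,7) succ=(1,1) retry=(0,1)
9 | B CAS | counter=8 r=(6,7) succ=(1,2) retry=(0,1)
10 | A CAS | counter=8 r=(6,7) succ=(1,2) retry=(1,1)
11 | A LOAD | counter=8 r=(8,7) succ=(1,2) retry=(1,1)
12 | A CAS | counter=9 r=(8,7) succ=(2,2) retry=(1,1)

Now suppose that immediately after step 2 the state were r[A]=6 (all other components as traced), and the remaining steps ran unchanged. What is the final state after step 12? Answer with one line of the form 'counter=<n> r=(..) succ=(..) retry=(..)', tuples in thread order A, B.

state after step 2 := counter=5 r=(6,5) succ=(0,0) retry=(0,0)
3 | A CAS | counter=5 r=(6,5) succ=(0,0) retry=(1,0)
4 | A LOAD | counter=5 r=(5,5) succ=(0,0) retry=(1,0)
5 | B CAS | counter=6 r=(5,5) succ=(0,1) retry=(1,0)
6 | B LOAD | counter=6 r=(5,6) succ=(0,1) retry=(1,0)
7 | B CAS | counter=7 r=(5,6) succ=(0,2) retry=(1,0)
8 | B LOAD | counter=7 r=(5,7) succ=(0,2) retry=(1,0)
9 | B CAS | counter=8 r=(5,7) succ=(0,3) retry=(1,0)
10 | A CAS | counter=8 r=(5,7) succ=(0,3) retry=(2,0)
11 | A LOAD | counter=8 r=(8,7) succ=(0,3) retry=(2,0)
12 | A CAS | counter=9 r=(8,7) succ=(1,3) retry=(2,0)

counter=9 r=(8,7) succ=(1,3) retry=(2,0)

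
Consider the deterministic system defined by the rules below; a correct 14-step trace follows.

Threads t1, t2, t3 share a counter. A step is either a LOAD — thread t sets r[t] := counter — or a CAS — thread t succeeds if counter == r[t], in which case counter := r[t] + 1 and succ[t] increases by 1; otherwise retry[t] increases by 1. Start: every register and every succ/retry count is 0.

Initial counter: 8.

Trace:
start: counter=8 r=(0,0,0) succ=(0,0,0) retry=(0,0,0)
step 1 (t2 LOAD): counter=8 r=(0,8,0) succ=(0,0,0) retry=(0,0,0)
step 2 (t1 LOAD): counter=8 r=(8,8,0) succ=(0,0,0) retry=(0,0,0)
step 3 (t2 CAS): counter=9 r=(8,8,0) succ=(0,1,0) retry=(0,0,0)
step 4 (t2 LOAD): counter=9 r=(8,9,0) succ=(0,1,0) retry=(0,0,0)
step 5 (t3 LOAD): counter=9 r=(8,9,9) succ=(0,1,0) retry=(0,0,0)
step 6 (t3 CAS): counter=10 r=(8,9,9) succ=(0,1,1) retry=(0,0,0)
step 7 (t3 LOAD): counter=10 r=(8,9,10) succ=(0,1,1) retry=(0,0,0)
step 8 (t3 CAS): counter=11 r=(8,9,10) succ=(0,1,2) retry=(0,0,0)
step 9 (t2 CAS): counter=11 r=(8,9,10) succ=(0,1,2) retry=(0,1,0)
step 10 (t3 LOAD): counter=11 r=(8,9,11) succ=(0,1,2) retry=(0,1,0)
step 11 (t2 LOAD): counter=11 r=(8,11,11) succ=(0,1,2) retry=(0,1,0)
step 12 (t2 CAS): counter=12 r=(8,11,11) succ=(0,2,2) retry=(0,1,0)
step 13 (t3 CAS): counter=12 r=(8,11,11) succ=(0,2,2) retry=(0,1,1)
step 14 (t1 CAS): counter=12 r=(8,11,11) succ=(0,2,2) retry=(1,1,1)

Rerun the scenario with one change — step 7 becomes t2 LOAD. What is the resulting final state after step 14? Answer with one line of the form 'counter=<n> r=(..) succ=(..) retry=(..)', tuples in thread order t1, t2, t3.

(re-executing from step 7 with the substitution; state before step 7: counter=10 r=(8,9,9) succ=(0,1,1) retry=(0,0,0))
step 7 (t2 LOAD): counter=10 r=(8,10,9) succ=(0,1,1) retry=(0,0,0)
step 8 (t3 CAS): counter=10 r=(8,10,9) succ=(0,1,1) retry=(0,0,1)
step 9 (t2 CAS): counter=11 r=(8,10,9) succ=(0,2,1) retry=(0,0,1)
step 10 (t3 LOAD): counter=11 r=(8,10,11) succ=(0,2,1) retry=(0,0,1)
step 11 (t2 LOAD): counter=11 r=(8,11,11) succ=(0,2,1) retry=(0,0,1)
step 12 (t2 CAS): counter=12 r=(8,11,11) succ=(0,3,1) retry=(0,0,1)
step 13 (t3 CAS): counter=12 r=(8,11,11) succ=(0,3,1) retry=(0,0,2)
step 14 (t1 CAS): counter=12 r=(8,11,11) succ=(0,3,1) retry=(1,0,2)

counter=12 r=(8,11,11) succ=(0,3,1) retry=(1,0,2)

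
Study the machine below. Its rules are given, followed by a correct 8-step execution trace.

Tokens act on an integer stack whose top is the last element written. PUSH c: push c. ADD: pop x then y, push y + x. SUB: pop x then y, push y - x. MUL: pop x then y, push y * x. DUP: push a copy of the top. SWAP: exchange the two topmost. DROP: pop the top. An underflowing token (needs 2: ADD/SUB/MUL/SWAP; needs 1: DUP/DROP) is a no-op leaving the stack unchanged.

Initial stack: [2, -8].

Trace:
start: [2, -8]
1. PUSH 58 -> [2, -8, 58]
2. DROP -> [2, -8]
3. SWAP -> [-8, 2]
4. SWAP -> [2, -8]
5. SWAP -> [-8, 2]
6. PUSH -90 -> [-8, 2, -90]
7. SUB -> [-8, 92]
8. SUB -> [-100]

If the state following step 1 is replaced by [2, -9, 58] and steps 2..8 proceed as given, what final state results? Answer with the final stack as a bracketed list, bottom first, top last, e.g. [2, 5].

state after step 1 := [2, -9, 58]
2. DROP -> [2, -9]
3. SWAP -> [-9, 2]
4. SWAP -> [2, -9]
5. SWAP -> [-9, 2]
6. PUSH -90 -> [-9, 2, -90]
7. SUB -> [-9, 92]
8. SUB -> [-101]

[-101]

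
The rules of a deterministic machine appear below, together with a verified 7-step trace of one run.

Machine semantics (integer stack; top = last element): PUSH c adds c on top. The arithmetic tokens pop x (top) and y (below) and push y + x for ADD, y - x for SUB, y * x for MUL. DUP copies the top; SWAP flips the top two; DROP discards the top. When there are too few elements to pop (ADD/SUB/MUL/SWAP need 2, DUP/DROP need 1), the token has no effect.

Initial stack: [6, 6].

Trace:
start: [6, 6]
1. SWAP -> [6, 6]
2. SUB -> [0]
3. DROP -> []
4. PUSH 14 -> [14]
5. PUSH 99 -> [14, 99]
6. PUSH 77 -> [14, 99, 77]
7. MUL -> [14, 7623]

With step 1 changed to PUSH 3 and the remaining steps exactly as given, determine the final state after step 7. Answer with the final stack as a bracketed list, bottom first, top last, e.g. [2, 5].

[6, 14, 7623]

(re-executing from step 1 with the substitution; state before step 1: [6, 6])
1. PUSH 3 -> [6, 6, 3]
2. SUB -> [6, 3]
3. DROP -> [6]
4. PUSH 14 -> [6, 14]
5. PUSH 99 -> [6, 14, 99]
6. PUSH 77 -> [6, 14, 99, 77]
7. MUL -> [6, 14, 7623]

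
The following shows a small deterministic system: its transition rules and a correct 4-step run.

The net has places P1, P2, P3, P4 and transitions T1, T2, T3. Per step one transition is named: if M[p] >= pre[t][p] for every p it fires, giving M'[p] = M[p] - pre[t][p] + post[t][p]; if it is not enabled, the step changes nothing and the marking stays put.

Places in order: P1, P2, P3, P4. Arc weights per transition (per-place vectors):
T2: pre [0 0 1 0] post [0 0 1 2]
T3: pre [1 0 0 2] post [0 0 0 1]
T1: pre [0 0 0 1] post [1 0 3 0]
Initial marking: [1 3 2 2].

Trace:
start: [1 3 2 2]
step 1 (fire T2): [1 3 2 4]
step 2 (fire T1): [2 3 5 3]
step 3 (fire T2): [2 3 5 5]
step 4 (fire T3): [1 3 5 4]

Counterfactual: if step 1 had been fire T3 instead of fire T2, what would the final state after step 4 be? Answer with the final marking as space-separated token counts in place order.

(re-executing from step 1 with the substitution; state before step 1: [1 3 2 2])
step 1 (fire T3): [0 3 2 1]
step 2 (fire T1): [1 3 5 0]
step 3 (fire T2): [1 3 5 2]
step 4 (fire T3): [0 3 5 1]

0 3 5 1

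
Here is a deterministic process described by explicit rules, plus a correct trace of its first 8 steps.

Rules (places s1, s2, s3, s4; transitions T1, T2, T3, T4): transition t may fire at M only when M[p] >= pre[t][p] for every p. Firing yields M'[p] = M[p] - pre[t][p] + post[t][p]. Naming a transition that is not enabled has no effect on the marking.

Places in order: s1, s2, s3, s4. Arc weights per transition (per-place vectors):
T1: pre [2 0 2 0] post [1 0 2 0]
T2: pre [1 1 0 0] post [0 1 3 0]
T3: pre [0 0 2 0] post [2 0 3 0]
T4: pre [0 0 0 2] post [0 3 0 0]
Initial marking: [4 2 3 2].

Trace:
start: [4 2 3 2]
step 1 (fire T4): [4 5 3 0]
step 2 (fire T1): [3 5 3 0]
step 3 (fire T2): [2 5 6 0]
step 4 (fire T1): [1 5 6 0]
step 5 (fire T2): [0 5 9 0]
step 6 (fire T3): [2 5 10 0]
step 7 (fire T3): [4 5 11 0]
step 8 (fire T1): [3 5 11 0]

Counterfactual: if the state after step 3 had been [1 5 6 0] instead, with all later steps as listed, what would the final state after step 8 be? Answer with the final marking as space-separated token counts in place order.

3 5 11 0

state after step 3 := [1 5 6 0]
step 4 (fire T1): [1 5 6 0]
step 5 (fire T2): [0 5 9 0]
step 6 (fire T3): [2 5 10 0]
step 7 (fire T3): [4 5 11 0]
step 8 (fire T1): [3 5 11 0]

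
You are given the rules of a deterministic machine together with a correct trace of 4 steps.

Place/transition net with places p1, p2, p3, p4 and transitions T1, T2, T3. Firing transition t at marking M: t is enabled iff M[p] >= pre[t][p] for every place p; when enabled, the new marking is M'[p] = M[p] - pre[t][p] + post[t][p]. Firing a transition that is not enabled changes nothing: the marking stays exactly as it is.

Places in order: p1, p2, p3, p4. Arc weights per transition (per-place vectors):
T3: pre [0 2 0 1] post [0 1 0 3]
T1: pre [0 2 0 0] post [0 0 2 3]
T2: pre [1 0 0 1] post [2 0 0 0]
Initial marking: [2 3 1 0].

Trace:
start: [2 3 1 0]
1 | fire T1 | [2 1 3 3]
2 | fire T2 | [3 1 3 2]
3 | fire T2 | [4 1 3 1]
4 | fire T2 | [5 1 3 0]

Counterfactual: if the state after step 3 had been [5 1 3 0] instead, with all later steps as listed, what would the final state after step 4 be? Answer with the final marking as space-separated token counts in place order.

state after step 3 := [5 1 3 0]
4 | fire T2 | [5 1 3 0]

5 1 3 0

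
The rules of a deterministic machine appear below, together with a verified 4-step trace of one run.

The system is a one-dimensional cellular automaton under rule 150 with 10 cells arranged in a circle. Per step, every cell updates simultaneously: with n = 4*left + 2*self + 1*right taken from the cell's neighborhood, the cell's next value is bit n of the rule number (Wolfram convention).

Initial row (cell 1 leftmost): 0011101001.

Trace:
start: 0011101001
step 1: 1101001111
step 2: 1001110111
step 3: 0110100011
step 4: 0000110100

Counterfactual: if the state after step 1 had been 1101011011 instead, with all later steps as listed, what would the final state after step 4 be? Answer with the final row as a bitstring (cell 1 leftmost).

1011010111

state after step 1 := 1101011011
step 2: 1001000001
step 3: 0111100010
step 4: 1011010111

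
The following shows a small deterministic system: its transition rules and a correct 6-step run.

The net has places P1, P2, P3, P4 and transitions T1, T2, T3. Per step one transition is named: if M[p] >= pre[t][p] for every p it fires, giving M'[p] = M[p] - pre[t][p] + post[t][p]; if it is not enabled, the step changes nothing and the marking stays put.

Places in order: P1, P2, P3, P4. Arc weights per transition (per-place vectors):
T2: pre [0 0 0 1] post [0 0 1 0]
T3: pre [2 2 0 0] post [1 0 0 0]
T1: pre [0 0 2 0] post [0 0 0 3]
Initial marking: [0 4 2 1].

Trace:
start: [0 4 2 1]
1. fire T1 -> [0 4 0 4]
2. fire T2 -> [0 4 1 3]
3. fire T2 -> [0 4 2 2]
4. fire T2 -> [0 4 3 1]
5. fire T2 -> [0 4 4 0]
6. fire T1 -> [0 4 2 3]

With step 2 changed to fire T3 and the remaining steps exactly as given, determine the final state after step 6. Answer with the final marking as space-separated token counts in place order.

0 4 1 4

(re-executing from step 2 with the substitution; state before step 2: [0 4 0 4])
2. fire T3 -> [0 4 0 4]
3. fire T2 -> [0 4 1 3]
4. fire T2 -> [0 4 2 2]
5. fire T2 -> [0 4 3 1]
6. fire T1 -> [0 4 1 4]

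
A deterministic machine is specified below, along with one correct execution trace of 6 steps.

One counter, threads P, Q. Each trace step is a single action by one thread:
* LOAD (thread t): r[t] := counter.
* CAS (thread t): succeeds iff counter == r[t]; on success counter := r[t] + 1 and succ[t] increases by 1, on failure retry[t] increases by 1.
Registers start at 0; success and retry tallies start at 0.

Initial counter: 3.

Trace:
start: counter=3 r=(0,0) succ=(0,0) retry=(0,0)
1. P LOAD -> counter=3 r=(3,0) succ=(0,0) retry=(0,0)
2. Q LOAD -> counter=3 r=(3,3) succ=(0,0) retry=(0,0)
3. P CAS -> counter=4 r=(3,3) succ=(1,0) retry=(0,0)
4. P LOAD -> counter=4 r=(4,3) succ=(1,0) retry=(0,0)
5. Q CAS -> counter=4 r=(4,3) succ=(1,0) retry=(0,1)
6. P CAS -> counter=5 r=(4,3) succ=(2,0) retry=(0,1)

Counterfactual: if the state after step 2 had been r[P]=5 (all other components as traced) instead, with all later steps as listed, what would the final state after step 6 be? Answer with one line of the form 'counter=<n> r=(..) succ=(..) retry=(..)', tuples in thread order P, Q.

state after step 2 := counter=3 r=(5,3) succ=(0,0) retry=(0,0)
3. P CAS -> counter=3 r=(5,3) succ=(0,0) retry=(1,0)
4. P LOAD -> counter=3 r=(3,3) succ=(0,0) retry=(1,0)
5. Q CAS -> counter=4 r=(3,3) succ=(0,1) retry=(1,0)
6. P CAS -> counter=4 r=(3,3) succ=(0,1) retry=(2,0)

counter=4 r=(3,3) succ=(0,1) retry=(2,0)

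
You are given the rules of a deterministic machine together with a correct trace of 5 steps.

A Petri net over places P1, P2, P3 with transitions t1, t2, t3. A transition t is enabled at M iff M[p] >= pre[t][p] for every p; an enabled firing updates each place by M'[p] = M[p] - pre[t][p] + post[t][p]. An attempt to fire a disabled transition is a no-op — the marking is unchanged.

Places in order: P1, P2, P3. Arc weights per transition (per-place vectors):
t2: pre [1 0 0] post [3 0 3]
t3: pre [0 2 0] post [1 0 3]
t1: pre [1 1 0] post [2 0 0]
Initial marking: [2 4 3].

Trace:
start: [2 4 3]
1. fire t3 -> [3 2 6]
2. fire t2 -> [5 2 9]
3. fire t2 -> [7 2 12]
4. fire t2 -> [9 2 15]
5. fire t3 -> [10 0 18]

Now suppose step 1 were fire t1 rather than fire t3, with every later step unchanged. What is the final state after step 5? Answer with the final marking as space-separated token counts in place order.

10 1 15

(re-executing from step 1 with the substitution; state before step 1: [2 4 3])
1. fire t1 -> [3 3 3]
2. fire t2 -> [5 3 6]
3. fire t2 -> [7 3 9]
4. fire t2 -> [9 3 12]
5. fire t3 -> [10 1 15]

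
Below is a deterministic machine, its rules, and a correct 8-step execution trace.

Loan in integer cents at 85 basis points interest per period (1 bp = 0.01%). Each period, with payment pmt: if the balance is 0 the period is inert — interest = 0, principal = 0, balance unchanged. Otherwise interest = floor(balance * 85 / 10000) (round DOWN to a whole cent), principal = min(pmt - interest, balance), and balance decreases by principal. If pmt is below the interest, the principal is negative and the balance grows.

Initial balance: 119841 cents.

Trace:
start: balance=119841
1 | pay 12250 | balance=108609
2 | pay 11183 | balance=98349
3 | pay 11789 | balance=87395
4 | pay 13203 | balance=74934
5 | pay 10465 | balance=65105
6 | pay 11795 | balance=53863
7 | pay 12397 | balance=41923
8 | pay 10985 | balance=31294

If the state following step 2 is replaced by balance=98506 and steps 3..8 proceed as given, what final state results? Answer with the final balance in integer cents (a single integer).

state after step 2 := balance=98506
3 | pay 11789 | balance=87554
4 | pay 13203 | balance=75095
5 | pay 10465 | balance=65268
6 | pay 11795 | balance=54027
7 | pay 12397 | balance=42089
8 | pay 10985 | balance=31461

31461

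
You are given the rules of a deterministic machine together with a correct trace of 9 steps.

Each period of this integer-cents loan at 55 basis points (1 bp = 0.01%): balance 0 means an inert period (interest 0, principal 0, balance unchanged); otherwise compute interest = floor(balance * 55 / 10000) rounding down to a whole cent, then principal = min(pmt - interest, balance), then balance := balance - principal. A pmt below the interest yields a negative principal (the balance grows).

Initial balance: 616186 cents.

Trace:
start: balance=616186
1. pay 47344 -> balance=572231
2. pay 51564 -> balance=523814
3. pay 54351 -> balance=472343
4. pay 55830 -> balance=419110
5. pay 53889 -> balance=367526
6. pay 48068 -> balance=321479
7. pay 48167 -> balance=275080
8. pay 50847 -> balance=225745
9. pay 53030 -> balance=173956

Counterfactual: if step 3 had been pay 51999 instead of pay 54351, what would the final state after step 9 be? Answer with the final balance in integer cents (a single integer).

(re-executing from step 3 with the substitution; state before step 3: balance=523814)
3. pay 51999 -> balance=474695
4. pay 55830 -> balance=421475
5. pay 53889 -> balance=369904
6. pay 48068 -> balance=323870
7. pay 48167 -> balance=277484
8. pay 50847 -> balance=228163
9. pay 53030 -> balance=176387

176387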